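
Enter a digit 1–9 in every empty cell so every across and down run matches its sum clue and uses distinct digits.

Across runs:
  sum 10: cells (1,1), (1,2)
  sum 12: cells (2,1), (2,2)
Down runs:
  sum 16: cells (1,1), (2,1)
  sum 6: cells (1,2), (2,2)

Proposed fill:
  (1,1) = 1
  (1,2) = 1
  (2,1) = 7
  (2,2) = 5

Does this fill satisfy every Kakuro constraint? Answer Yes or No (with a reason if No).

No — the down run (1,1)–(2,1) sums to 8, not 16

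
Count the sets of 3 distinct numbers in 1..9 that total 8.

3 distinct digits from 1–9 sum between 6 and 24.
Enumerating: {1,2,5}, {1,3,4}.

2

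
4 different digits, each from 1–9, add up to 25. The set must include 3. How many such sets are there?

2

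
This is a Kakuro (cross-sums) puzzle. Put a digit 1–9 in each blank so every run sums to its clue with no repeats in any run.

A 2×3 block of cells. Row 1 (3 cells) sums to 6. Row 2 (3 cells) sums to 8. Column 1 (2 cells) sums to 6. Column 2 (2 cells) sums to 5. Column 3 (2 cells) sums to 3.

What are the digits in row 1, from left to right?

6 in 3 cells must be {1,2,3}; 3 in 2 cells must be {1,2}.
Nothing is forced directly, so branch on (1,1), whose candidates are 1 or 2. If (1,1) = 2: that forces (1,3) = 1, (2,1) = 4, after which (2,3) would have to be in {1,3} for the 8 across but in {2} for the 3 down — contradiction. So (1,1) = 1.
Given what's placed, (1,3) must be 2 to fit the 6 across and 3 down.
(2,1) = 6 − 1 = 5 completes the 6 down.
(2,3) = 3 − 2 = 1 completes the 3 down.
(1,2) = 6 − 3 = 3 completes the 6 across.
(2,2) = 8 − 6 = 2 completes the 8 across.

1, 3, 2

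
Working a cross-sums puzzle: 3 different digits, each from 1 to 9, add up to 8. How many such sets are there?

3 distinct digits from 1–9 sum between 6 and 24.
Enumerating: {1,2,5}, {1,3,4}.

2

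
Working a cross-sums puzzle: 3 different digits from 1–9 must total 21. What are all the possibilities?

3 distinct digits from 1–9 sum between 6 and 24.

{4,8,9}; {5,7,9}; {6,7,8}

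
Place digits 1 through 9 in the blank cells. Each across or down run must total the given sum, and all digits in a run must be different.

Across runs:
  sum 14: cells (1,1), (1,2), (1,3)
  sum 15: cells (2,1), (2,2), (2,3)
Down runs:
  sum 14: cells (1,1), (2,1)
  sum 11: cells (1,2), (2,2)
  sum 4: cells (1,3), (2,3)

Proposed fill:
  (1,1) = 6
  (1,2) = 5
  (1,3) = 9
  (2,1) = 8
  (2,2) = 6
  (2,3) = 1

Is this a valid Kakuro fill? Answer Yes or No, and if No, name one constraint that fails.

No — the down run (1,3)–(2,3) sums to 10, not 4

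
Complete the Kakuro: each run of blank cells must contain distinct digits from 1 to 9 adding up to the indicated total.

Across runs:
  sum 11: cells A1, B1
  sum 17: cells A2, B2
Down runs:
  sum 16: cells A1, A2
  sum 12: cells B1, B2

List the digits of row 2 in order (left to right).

9 8

17 in 2 cells must be {8,9}; 16 in 2 cells must be {7,9}.
The 17 across and the 16 down share only 9, so A2 = 9.
B2 = 17 − 9 = 8 completes the 17 across.
A1 = 16 − 9 = 7 completes the 16 down.
B1 = 11 − 7 = 4 completes the 11 across.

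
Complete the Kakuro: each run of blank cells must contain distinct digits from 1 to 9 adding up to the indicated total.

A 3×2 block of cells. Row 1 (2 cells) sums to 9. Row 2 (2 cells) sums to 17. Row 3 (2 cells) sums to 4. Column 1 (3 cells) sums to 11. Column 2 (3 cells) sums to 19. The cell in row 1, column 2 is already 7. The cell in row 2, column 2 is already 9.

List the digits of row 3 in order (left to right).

17 in 2 cells must be {8,9}; 4 in 2 cells must be {1,3}.
(1,1) = 9 − 7 = 2 completes the 9 across.
(2,1) = 17 − 9 = 8 completes the 17 across.
(3,1) = 11 − 10 = 1 completes the 11 down.
(3,2) = 4 − 1 = 3 completes the 4 across.

1 3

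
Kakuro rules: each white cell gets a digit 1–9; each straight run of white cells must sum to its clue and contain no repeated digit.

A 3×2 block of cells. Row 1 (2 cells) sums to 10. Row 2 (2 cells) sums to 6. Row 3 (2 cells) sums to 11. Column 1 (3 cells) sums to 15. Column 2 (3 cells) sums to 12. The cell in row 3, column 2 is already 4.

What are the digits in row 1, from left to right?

3 7

(3,1) = 11 − 4 = 7 completes the 11 across.
Nothing is forced directly, so branch on (2,1), whose candidates are 2 or 5. If (2,1) = 2: that forces (1,1) = 6, after which (1,2) would have to be in {4} for the 10 across but in {1,2,3,5,6,7} for the 12 down — contradiction. So (2,1) = 5.
(1,1) = 15 − 12 = 3 completes the 15 down.
(1,2) = 10 − 3 = 7 completes the 10 across.
(2,2) = 6 − 5 = 1 completes the 6 across.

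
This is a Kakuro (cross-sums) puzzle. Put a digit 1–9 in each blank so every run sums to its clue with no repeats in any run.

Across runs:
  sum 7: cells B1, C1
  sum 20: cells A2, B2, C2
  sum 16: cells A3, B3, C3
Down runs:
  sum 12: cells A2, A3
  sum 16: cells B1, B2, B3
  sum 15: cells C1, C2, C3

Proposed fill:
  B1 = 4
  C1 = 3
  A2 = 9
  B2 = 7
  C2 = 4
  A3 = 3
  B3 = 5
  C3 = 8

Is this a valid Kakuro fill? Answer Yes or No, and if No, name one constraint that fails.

Across: 4+3=7; 9+7+4=20; 3+5+8=16. Down: 9+3=12; 4+7+5=16; 3+4+8=15. No digit repeats within any run.

Yes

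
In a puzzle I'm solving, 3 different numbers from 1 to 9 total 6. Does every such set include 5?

The only way to make 6 from 3 distinct digits is {1,2,3}, which does not contain 5.

No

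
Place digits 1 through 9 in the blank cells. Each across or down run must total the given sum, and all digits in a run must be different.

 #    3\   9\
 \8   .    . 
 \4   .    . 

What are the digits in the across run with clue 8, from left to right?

4 in 2 cells must be {1,3}; 3 in 2 cells must be {1,2}.
The 4 across and the 3 down share only 1, so R2C1 = 1.
R2C2 = 4 − 1 = 3 completes the 4 across.
R1C1 = 3 − 1 = 2 completes the 3 down.
R1C2 = 8 − 2 = 6 completes the 8 across.

2 6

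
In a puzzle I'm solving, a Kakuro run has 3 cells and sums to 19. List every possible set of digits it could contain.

{2,8,9}; {3,7,9}; {4,6,9}; {4,7,8}; {5,6,8}

3 distinct digits from 1–9 sum between 6 and 24.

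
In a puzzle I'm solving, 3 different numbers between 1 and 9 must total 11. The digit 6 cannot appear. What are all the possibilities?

{1,2,8}; {1,3,7}; {2,4,5}

3 distinct digits from 1–9 sum between 6 and 24.
Dropping sets that contain 6.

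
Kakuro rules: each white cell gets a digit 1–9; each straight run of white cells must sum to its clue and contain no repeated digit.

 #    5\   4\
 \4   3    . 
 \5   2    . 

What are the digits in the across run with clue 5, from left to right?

2 3

4 in 2 cells must be {1,3}.
R1C2 = 4 − 3 = 1 completes the 4 across.
R2C2 = 5 − 2 = 3 completes the 5 across.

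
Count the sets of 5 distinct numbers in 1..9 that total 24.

11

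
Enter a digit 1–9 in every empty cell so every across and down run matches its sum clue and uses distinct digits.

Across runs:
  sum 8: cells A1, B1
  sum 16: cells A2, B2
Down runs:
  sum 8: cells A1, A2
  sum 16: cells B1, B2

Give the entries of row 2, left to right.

7 9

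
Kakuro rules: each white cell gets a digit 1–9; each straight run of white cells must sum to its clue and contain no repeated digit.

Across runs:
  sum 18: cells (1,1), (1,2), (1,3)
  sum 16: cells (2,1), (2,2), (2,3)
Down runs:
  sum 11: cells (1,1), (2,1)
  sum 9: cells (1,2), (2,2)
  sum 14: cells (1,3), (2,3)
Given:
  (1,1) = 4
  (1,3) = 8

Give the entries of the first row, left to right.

4 6 8

(1,2) = 18 − 12 = 6 completes the 18 across.
(2,1) = 11 − 4 = 7 completes the 11 down.
(2,2) = 9 − 6 = 3 completes the 9 down.
(2,3) = 16 − 10 = 6 completes the 16 across.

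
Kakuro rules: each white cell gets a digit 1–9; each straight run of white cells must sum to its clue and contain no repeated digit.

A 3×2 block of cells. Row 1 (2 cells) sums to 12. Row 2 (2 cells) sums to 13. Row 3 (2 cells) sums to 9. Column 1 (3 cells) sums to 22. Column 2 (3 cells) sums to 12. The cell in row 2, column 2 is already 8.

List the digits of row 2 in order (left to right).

5 8

(1,2) = 3: the only remaining digit allowed by both the 12 across and the 12 down.
(2,1) = 13 − 8 = 5 completes the 13 across.
Given what's placed, (3,1) must be 8 to fit the 9 across and 22 down.
(3,2) = 9 − 8 = 1 completes the 9 across.
(1,1) = 12 − 3 = 9 completes the 12 across.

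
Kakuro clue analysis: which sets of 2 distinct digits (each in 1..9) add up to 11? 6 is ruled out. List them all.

2 distinct digits from 1–9 sum between 3 and 17.
Dropping sets that contain 6.

{2,9}; {3,8}; {4,7}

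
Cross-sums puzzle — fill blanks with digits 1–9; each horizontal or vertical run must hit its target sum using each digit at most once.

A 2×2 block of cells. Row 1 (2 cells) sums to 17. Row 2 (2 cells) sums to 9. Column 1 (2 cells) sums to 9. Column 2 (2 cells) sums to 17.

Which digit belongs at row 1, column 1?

17 in 2 cells must be {8,9}.
The 17 across and the 9 down share only 8, so (1,1) = 8.
(1,2) = 17 − 8 = 9 completes the 17 across.
(2,1) = 9 − 8 = 1 completes the 9 down.
(2,2) = 9 − 1 = 8 completes the 9 across.

8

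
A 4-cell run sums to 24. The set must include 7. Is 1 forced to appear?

Counterexample: {2,6,7,9} sums to 24 under that restriction without using 1.

No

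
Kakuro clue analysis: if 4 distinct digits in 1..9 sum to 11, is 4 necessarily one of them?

The only way to make 11 from 4 distinct digits is {1,2,3,5}, which does not contain 4.

No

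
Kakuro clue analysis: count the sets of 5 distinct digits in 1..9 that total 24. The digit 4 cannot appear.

5

5 distinct digits from 1–9 sum between 15 and 35.
Dropping sets that contain 4.
Enumerating: {1,2,5,7,9}, {1,2,6,7,8}, {1,3,5,6,9}, {1,3,5,7,8}, {2,3,5,6,8}.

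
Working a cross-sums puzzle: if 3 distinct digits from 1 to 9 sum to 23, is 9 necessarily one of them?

The only way to make 23 from 3 distinct digits is {6,8,9}, which contains 9.

Yes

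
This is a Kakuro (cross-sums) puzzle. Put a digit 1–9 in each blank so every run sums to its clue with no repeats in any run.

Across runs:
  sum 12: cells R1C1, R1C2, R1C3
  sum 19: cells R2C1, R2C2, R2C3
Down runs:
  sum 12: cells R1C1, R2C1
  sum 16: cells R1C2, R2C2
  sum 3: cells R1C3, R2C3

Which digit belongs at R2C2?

9

16 in 2 cells must be {7,9}; 3 in 2 cells must be {1,2}.
The 19 across and the 3 down share only 2, so R2C3 = 2.
R1C3 = 3 − 2 = 1 completes the 3 down.
Given what's placed, R2C2 must be 9 to fit the 19 across and 16 down.
R1C2 = 16 − 9 = 7 completes the 16 down.
R2C1 = 19 − 11 = 8 completes the 19 across.
R1C1 = 12 − 8 = 4 completes the 12 across.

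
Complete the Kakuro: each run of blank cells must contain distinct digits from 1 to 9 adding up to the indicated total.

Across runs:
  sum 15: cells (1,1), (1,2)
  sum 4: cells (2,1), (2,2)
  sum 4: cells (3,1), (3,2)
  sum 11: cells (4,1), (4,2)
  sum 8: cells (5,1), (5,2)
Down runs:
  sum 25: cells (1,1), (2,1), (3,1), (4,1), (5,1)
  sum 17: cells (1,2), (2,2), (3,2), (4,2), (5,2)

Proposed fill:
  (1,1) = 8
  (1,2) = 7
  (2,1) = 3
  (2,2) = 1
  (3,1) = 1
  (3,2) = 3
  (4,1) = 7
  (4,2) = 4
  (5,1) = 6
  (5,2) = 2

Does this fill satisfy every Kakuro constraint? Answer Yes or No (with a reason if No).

Yes

Across: 8+7=15; 3+1=4; 1+3=4; 7+4=11; 6+2=8. Down: 8+3+1+7+6=25; 7+1+3+4+2=17. No digit repeats within any run.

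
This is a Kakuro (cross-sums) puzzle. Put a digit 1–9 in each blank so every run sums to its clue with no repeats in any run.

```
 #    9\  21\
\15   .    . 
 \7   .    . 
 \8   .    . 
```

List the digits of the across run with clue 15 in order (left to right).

The 15 across and the 9 down share only 6, so R1C1 = 6.
R1C2 = 15 − 6 = 9 completes the 15 across.
Nothing is forced directly, so branch on R2C1, whose candidates are 1 or 2. If R2C1 = 1: then R2C2 would have to be in {6} for the 7 across but in {4,5,7,8} for the 21 down — contradiction. So R2C1 = 2.
R2C2 = 7 − 2 = 5 completes the 7 across.
R3C1 = 9 − 8 = 1 completes the 9 down.
R3C2 = 8 − 1 = 7 completes the 8 across.

6, 9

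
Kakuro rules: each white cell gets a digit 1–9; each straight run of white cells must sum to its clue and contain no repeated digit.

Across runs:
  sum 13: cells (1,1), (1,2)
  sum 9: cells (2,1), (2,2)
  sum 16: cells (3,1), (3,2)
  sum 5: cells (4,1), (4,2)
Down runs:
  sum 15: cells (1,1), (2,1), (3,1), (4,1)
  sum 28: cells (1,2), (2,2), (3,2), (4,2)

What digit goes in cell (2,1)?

2

16 in 2 cells must be {7,9}.
Only 4 fits (4,2) under both its across sum 5 and down sum 28.
(4,1) = 5 − 4 = 1 completes the 5 across.
Nothing is forced directly, so branch on (2,2), whose candidates are 7 or 8. If (2,2) = 8: then (2,1) would have to be in {1} for the 9 across but in {2,3,4,5,6,7,8,9} for the 15 down — contradiction. So (2,2) = 7.
(2,1) = 9 − 7 = 2 completes the 9 across.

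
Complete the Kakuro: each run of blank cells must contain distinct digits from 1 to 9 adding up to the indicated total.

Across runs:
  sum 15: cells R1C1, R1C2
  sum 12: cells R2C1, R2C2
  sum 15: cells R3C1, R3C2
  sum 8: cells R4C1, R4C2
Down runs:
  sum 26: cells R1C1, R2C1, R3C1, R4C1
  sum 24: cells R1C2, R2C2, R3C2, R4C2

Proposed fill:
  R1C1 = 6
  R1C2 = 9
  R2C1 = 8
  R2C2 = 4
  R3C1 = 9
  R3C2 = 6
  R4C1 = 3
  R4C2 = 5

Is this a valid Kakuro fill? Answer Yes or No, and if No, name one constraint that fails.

Yes

Across: 6+9=15; 8+4=12; 9+6=15; 3+5=8. Down: 6+8+9+3=26; 9+4+6+5=24. No digit repeats within any run.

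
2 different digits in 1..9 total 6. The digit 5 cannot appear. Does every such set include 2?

Yes

The only way to make 6 from 2 distinct digits under that restriction is {2,4}, which contains 2.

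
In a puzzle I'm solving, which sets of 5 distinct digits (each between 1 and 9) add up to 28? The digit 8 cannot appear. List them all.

5 distinct digits from 1–9 sum between 15 and 35.
Dropping sets that contain 8.

{1,5,6,7,9}; {2,4,6,7,9}; {3,4,5,7,9}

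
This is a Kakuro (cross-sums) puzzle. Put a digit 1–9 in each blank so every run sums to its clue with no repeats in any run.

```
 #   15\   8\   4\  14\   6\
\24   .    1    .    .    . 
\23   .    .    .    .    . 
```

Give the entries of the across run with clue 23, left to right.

4 in 2 cells must be {1,3}.
Given what's placed, R1C3 must be 3 to fit the 24 across and 4 down.
R2C2 = 8 − 1 = 7 completes the 8 down.
R2C3 = 4 − 3 = 1 completes the 4 down.
No cell is forced outright now. R1C5 can only be 4 or 5 (the digits allowed by both its 24 across and its 6 down). If R1C5 = 5: then R2C5 would have to be in {2,3,4,5,6,8,9} for the 23 across but in {1} for the 6 down — contradiction. So R1C5 = 4.
Given what's placed, R1C4 must be 9 to fit the 24 across and 14 down.
R2C4 = 14 − 9 = 5 completes the 14 down.
R2C5 = 6 − 4 = 2 completes the 6 down.
R1C1 = 24 − 17 = 7 completes the 24 across.
R2C1 = 23 − 15 = 8 completes the 23 across.

8, 7, 1, 5, 2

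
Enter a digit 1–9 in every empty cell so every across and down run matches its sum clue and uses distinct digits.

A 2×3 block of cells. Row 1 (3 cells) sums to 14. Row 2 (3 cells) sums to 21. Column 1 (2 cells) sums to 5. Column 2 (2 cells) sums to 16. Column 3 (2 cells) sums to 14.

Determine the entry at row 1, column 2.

7

16 in 2 cells must be {7,9}.
The 21 across and the 5 down share only 4, so (2,1) = 4.
Given what's placed, (2,2) must be 9 to fit the 21 across and 16 down.
(2,3) = 21 − 13 = 8 completes the 21 across.
(1,1) = 5 − 4 = 1 completes the 5 down.
(1,2) = 16 − 9 = 7 completes the 16 down.
(1,3) = 14 − 8 = 6 completes the 14 across.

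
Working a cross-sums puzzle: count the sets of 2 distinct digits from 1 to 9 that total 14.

2

2 distinct digits from 1–9 sum between 3 and 17.
Enumerating: {5,9}, {6,8}.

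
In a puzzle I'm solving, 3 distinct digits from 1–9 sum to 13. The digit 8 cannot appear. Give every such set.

{1,3,9}; {1,5,7}; {2,4,7}; {2,5,6}; {3,4,6}

3 distinct digits from 1–9 sum between 6 and 24.
Dropping sets that contain 8.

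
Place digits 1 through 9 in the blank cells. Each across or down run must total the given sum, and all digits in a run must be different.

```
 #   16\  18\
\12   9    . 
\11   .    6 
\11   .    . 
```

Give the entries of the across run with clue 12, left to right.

R1C2 = 12 − 9 = 3 completes the 12 across.
R2C1 = 11 − 6 = 5 completes the 11 across.
R3C1 = 16 − 14 = 2 completes the 16 down.
R3C2 = 11 − 2 = 9 completes the 11 across.

9 3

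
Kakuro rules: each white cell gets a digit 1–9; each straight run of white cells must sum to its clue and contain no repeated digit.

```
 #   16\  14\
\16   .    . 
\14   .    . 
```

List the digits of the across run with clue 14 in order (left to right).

16 in 2 cells must be {7,9}.
The 16 across and the 14 down share only 9, so R1C2 = 9.
The 14 across and the 16 down share only 9, so R2C1 = 9.
R2C2 = 14 − 9 = 5 completes the 14 across.
R1C1 = 16 − 9 = 7 completes the 16 across.

9, 5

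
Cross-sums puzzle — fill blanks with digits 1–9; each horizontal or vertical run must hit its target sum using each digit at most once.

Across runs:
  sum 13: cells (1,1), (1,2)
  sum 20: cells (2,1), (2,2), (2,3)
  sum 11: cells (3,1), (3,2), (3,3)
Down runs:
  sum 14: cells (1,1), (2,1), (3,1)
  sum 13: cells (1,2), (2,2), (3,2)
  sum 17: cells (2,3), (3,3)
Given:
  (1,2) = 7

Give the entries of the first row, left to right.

6 7

17 in 2 cells must be {8,9}.
(1,1) = 13 − 7 = 6 completes the 13 across.
Only 8 fits (3,3) under both its across sum 11 and down sum 17.
(2,3) = 17 − 8 = 9 completes the 17 down.
(3,1) = 1: the only remaining digit allowed by both the 11 across and the 14 down.
(3,2) = 11 − 9 = 2 completes the 11 across.
(2,1) = 14 − 7 = 7 completes the 14 down.
(2,2) = 20 − 16 = 4 completes the 20 across.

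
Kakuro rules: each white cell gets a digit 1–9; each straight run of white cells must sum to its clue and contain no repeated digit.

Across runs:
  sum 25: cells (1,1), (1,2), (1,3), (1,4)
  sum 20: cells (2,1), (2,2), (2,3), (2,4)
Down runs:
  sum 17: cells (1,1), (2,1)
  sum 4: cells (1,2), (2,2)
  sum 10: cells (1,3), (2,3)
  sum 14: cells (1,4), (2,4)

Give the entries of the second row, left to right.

8 1 2 9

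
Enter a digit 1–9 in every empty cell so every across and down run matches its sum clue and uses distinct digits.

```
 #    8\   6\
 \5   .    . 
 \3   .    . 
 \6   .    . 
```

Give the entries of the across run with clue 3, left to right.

3 in 2 cells must be {1,2}; 6 in 3 cells must be {1,2,3}.
Nothing is forced directly, so branch on R2C1, whose candidates are 1 or 2. If R2C1 = 2: that forces R1C1 = 1, after which R1C2 would have to be in {4} for the 5 across but in {1,2,3} for the 6 down — contradiction. So R2C1 = 1.
R2C2 = 3 − 1 = 2 completes the 3 across.
Given what's placed, R3C2 must be 1 to fit the 6 across and 6 down.
R1C2 = 6 − 3 = 3 completes the 6 down.
R3C1 = 6 − 1 = 5 completes the 6 across.
R1C1 = 5 − 3 = 2 completes the 5 across.

1, 2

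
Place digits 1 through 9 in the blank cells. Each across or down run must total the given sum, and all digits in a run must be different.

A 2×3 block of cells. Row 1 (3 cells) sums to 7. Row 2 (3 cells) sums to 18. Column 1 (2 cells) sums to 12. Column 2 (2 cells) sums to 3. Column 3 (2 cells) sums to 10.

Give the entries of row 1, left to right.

4, 2, 1

7 in 3 cells must be {1,2,4}; 3 in 2 cells must be {1,2}.
The 7 across and the 12 down share only 4, so (1,1) = 4.
(2,1) = 12 − 4 = 8 completes the 12 down.
Given what's placed, (2,2) must be 1 to fit the 18 across and 3 down.
(2,3) = 18 − 9 = 9 completes the 18 across.
(1,2) = 3 − 1 = 2 completes the 3 down.
(1,3) = 7 − 6 = 1 completes the 7 across.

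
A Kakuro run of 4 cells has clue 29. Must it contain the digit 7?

Yes

The only way to make 29 from 4 distinct digits is {5,7,8,9}, which contains 7.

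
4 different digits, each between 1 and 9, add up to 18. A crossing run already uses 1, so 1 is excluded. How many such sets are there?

5

4 distinct digits from 1–9 sum between 10 and 30.
Dropping sets that contain 1.
Enumerating: {2,3,4,9}, {2,3,5,8}, {2,3,6,7}, {2,4,5,7}, {3,4,5,6}.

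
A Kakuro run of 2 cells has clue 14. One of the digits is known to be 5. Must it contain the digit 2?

The only way to make 14 from 2 distinct digits under that restriction is {5,9}, which does not contain 2.

No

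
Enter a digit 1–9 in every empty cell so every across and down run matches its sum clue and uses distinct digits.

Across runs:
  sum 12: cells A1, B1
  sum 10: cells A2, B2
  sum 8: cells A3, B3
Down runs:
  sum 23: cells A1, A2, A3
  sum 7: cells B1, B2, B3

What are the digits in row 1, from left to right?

23 in 3 cells must be {6,8,9}; 7 in 3 cells must be {1,2,4}.
The 12 across and the 7 down share only 4, so B1 = 4.
The 8 across and the 23 down share only 6, so A3 = 6.
B3 = 8 − 6 = 2 completes the 8 across.
A1 = 12 − 4 = 8 completes the 12 across.
A2 = 23 − 14 = 9 completes the 23 down.
B2 = 10 − 9 = 1 completes the 10 across.

8, 4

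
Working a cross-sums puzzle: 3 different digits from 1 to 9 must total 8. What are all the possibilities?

{1,2,5}; {1,3,4}

3 distinct digits from 1–9 sum between 6 and 24.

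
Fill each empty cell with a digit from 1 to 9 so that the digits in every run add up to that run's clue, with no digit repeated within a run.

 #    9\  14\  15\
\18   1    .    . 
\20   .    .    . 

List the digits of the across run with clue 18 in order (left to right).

R2C1 = 9 − 1 = 8 completes the 9 down.
Nothing is forced directly, so branch on R2C2, whose candidates are 5 or 9. If R2C2 = 9: then R1C2 would have to be in {8,9} for the 18 across but in {5} for the 14 down — contradiction. So R2C2 = 5.
R1C2 = 14 − 5 = 9 completes the 14 down.
R1C3 = 18 − 10 = 8 completes the 18 across.
R2C3 = 20 − 13 = 7 completes the 20 across.

1, 9, 8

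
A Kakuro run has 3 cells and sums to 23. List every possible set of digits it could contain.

3 distinct digits from 1–9 sum between 6 and 24.
Only one set works: {6,8,9}.

{6,8,9}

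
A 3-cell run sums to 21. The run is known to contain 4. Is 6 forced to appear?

No

The only way to make 21 from 3 distinct digits under that restriction is {4,8,9}, which does not contain 6.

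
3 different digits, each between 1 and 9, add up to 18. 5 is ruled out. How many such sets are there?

3 distinct digits from 1–9 sum between 6 and 24.
Dropping sets that contain 5.
Enumerating: {1,8,9}, {2,7,9}, {3,6,9}, {3,7,8}, {4,6,8}.

5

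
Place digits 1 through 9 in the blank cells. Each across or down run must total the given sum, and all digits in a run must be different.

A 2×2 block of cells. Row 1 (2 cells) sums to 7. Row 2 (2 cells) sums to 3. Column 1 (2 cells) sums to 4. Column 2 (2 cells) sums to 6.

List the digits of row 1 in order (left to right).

3 in 2 cells must be {1,2}; 4 in 2 cells must be {1,3}.
The 3 across and the 4 down share only 1, so (2,1) = 1.
(2,2) = 3 − 1 = 2 completes the 3 across.
(1,1) = 4 − 1 = 3 completes the 4 down.
(1,2) = 7 − 3 = 4 completes the 7 across.

3, 4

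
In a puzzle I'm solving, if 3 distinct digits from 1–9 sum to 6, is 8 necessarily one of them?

The only way to make 6 from 3 distinct digits is {1,2,3}, which does not contain 8.

No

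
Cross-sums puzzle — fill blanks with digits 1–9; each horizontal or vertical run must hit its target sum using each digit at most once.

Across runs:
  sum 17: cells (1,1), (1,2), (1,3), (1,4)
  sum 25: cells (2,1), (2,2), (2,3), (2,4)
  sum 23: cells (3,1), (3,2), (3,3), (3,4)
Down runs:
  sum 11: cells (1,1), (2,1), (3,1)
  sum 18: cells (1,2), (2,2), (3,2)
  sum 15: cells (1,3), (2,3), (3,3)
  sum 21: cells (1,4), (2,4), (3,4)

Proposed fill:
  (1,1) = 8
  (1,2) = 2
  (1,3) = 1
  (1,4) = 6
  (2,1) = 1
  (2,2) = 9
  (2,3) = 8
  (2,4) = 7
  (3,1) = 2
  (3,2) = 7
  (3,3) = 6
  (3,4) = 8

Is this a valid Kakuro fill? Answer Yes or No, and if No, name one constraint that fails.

Yes

Across: 8+2+1+6=17; 1+9+8+7=25; 2+7+6+8=23. Down: 8+1+2=11; 2+9+7=18; 1+8+6=15; 6+7+8=21. No digit repeats within any run.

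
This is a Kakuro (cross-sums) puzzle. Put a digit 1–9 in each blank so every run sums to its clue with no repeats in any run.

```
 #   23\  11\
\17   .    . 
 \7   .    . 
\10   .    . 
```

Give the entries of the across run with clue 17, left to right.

9 8

17 in 2 cells must be {8,9}; 23 in 3 cells must be {6,8,9}.
The 17 across and the 11 down share only 8, so R1C2 = 8.
The 7 across and the 23 down share only 6, so R2C1 = 6.
R2C2 = 7 − 6 = 1 completes the 7 across.
R3C2 = 11 − 9 = 2 completes the 11 down.
R1C1 = 17 − 8 = 9 completes the 17 across.
R3C1 = 10 − 2 = 8 completes the 10 across.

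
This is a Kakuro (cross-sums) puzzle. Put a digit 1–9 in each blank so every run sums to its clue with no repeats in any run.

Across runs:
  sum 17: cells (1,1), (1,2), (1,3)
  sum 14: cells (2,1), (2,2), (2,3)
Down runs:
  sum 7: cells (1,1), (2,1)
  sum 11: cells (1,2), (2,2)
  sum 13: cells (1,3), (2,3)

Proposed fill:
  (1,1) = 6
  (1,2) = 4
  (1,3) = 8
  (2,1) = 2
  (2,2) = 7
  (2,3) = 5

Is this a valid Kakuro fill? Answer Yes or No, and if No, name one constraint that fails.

No — the down run (1,1)–(2,1) sums to 8, not 7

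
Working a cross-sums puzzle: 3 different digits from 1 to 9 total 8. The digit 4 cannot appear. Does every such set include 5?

Yes

The only way to make 8 from 3 distinct digits under that restriction is {1,2,5}, which contains 5.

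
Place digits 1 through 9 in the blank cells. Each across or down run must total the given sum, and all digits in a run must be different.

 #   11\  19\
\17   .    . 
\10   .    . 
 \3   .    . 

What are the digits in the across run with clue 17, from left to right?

8 9

17 in 2 cells must be {8,9}; 3 in 2 cells must be {1,2}.
The 17 across and the 11 down share only 8, so R1C1 = 8.
R1C2 = 17 − 8 = 9 completes the 17 across.
Given what's placed, R3C2 must be 2 to fit the 3 across and 19 down.
R2C2 = 19 − 11 = 8 completes the 19 down.
R3C1 = 3 − 2 = 1 completes the 3 across.
R2C1 = 10 − 8 = 2 completes the 10 across.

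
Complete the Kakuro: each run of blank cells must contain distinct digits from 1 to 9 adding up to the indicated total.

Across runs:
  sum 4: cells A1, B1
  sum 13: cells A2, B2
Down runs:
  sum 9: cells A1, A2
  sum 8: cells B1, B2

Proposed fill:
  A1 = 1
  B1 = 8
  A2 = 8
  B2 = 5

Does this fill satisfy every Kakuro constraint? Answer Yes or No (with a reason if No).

No — the across run A1–B1 sums to 9, not 4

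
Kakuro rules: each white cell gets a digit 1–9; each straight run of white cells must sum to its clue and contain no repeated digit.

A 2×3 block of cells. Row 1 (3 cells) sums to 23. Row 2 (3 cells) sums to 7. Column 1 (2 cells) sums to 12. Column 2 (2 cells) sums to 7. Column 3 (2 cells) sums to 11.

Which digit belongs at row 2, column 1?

4

23 in 3 cells must be {6,8,9}; 7 in 3 cells must be {1,2,4}.
The 23 across and the 7 down share only 6, so (1,2) = 6.
The 7 across and the 12 down share only 4, so (2,1) = 4.
(2,2) = 7 − 6 = 1 completes the 7 down.
(2,3) = 7 − 5 = 2 completes the 7 across.
(1,1) = 12 − 4 = 8 completes the 12 down.
(1,3) = 23 − 14 = 9 completes the 23 across.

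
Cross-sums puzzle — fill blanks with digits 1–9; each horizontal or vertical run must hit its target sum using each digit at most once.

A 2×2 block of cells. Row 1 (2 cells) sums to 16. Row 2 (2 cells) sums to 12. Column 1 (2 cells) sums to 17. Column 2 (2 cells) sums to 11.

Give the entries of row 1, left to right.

9, 7

16 in 2 cells must be {7,9}; 17 in 2 cells must be {8,9}.
The 16 across and the 17 down share only 9, so (1,1) = 9.
(1,2) = 16 − 9 = 7 completes the 16 across.
(2,1) = 17 − 9 = 8 completes the 17 down.
(2,2) = 12 − 8 = 4 completes the 12 across.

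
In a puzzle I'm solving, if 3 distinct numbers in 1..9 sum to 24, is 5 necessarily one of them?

No

The only way to make 24 from 3 distinct digits is {7,8,9}, which does not contain 5.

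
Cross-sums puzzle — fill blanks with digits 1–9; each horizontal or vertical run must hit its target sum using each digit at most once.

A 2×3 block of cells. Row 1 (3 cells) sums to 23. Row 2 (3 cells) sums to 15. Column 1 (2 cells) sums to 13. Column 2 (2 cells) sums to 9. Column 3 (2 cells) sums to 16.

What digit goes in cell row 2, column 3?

7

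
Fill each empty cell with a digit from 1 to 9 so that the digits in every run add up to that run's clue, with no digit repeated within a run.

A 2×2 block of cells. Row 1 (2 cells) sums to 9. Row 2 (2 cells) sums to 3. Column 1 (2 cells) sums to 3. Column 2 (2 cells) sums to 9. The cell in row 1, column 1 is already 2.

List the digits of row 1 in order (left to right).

2, 7

3 in 2 cells must be {1,2}.
(1,2) = 9 − 2 = 7 completes the 9 across.
(2,1) = 3 − 2 = 1 completes the 3 down.
(2,2) = 3 − 1 = 2 completes the 3 across.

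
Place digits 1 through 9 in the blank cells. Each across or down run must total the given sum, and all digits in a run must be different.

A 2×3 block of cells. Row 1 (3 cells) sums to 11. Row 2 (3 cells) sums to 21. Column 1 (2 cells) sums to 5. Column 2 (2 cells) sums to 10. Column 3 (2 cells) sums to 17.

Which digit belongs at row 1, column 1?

1

17 in 2 cells must be {8,9}.
The 11 across and the 17 down share only 8, so (1,3) = 8.
The 21 across and the 5 down share only 4, so (2,1) = 4.
(2,3) = 17 − 8 = 9 completes the 17 down.
(1,1) = 5 − 4 = 1 completes the 5 down.
(1,2) = 11 − 9 = 2 completes the 11 across.
(2,2) = 21 − 13 = 8 completes the 21 across.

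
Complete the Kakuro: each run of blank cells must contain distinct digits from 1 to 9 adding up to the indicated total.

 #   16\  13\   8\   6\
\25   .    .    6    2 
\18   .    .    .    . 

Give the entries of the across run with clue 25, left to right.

9 8 6 2

16 in 2 cells must be {7,9}.
Given what's placed, R1C1 must be 9 to fit the 25 across and 16 down.
R1C2 = 25 − 17 = 8 completes the 25 across.
R2C1 = 16 − 9 = 7 completes the 16 down.
R2C2 = 13 − 8 = 5 completes the 13 down.
R2C3 = 8 − 6 = 2 completes the 8 down.
R2C4 = 18 − 14 = 4 completes the 18 across.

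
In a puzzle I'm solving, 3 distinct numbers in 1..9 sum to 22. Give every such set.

3 distinct digits from 1–9 sum between 6 and 24.

{5,8,9}; {6,7,9}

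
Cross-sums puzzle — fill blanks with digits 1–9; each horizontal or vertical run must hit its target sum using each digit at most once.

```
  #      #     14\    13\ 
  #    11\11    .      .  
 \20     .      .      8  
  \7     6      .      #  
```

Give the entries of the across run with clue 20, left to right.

5 7 8

R1C3 = 13 − 8 = 5 completes the 13 down.
R2C1 = 11 − 6 = 5 completes the 11 down.
R2C2 = 20 − 13 = 7 completes the 20 across.
R3C2 = 7 − 6 = 1 completes the 7 across.
R1C2 = 11 − 5 = 6 completes the 11 across.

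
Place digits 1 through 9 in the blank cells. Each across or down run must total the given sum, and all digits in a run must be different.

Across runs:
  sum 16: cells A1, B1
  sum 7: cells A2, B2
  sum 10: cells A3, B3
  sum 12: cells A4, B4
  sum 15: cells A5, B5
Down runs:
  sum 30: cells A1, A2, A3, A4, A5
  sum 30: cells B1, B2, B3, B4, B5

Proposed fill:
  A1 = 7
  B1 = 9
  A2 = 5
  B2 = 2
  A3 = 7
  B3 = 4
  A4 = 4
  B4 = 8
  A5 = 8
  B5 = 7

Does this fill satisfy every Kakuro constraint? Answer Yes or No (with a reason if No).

No — the across run A3–B3 sums to 11, not 10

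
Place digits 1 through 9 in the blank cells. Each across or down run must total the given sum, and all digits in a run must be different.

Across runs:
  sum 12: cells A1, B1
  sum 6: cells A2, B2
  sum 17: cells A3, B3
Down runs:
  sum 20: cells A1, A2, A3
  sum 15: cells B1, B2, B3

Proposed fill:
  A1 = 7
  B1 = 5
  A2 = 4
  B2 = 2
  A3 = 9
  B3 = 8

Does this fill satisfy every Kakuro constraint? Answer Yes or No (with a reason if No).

Yes

Across: 7+5=12; 4+2=6; 9+8=17. Down: 7+4+9=20; 5+2+8=15. No digit repeats within any run.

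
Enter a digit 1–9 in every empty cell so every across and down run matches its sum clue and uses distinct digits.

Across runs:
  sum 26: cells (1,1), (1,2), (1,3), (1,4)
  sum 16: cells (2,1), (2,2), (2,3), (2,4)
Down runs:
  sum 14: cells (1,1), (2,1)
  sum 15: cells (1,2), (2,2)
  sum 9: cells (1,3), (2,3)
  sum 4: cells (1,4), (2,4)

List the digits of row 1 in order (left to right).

4 in 2 cells must be {1,3}.
Only 3 fits (1,4) under both its across sum 26 and down sum 4.
(2,4) = 4 − 3 = 1 completes the 4 down.
Nothing is forced directly, so branch on (1,3), whose candidates are 6 or 8. If (1,3) = 8: then (2,3) would have to be in {2,3,4,5,6,7,8,9} for the 16 across but in {1} for the 9 down — contradiction. So (1,3) = 6.
(2,3) = 9 − 6 = 3 completes the 9 down.
No cell is forced outright now. (2,1) can only be 5 or 8 (the digits allowed by both its 16 across and its 14 down). If (2,1) = 8: then (1,1) would have to be in {8,9} for the 26 across but in {6} for the 14 down — contradiction. So (2,1) = 5.
(1,1) = 14 − 5 = 9 completes the 14 down.
(1,2) = 26 − 18 = 8 completes the 26 across.

9 8 6 3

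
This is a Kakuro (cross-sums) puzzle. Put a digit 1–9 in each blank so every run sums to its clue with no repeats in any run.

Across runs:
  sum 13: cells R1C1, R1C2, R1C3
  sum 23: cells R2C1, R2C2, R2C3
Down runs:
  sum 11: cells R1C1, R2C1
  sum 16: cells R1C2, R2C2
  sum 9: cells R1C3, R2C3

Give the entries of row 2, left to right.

23 in 3 cells must be {6,8,9}; 16 in 2 cells must be {7,9}.
The 23 across and the 16 down share only 9, so R2C2 = 9.
R1C2 = 16 − 9 = 7 completes the 16 down.
Nothing is forced directly, so branch on R2C1, whose candidates are 6 or 8. If R2C1 = 8: then R1C1 would have to be in {1,2,4,5} for the 13 across but in {3} for the 11 down — contradiction. So R2C1 = 6.
R1C1 = 11 − 6 = 5 completes the 11 down.
R1C3 = 13 − 12 = 1 completes the 13 across.
R2C3 = 23 − 15 = 8 completes the 23 across.

6 9 8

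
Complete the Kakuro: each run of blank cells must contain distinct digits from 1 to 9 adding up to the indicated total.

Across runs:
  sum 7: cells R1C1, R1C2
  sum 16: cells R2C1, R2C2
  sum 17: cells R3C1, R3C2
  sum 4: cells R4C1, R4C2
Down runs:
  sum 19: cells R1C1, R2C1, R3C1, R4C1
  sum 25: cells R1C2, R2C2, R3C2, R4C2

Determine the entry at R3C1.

9

16 in 2 cells must be {7,9}; 17 in 2 cells must be {8,9}; 4 in 2 cells must be {1,3}.
Nothing is forced directly, so branch on R4C2, whose candidates are 1 or 3. If R4C2 = 1: then R1C2 would have to be in {1,2,3,4,5,6} for the 7 across but in {7,8,9} for the 25 down — contradiction. So R4C2 = 3.
R4C1 = 4 − 3 = 1 completes the 4 across.
Nothing is forced directly, so branch on R1C2, whose candidates are 5 or 6. If R1C2 = 6: then R1C1 would have to be in {1} for the 7 across but in {2,3,4,5,6,7,8,9} for the 19 down — contradiction. So R1C2 = 5.
R1C1 = 7 − 5 = 2 completes the 7 across.
R2C2 = 9: the only remaining digit allowed by both the 16 across and the 25 down.
Given what's placed, R3C1 must be 9 to fit the 17 across and 19 down.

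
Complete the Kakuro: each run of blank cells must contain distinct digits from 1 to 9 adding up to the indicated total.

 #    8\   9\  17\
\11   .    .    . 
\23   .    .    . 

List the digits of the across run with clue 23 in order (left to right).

6 8 9

23 in 3 cells must be {6,8,9}; 17 in 2 cells must be {8,9}.
The 11 across and the 17 down share only 8, so R1C3 = 8.
The 23 across and the 8 down share only 6, so R2C1 = 6.
R2C2 = 8: the only remaining digit allowed by both the 23 across and the 9 down.
R2C3 = 23 − 14 = 9 completes the 23 across.
R1C1 = 8 − 6 = 2 completes the 8 down.
R1C2 = 11 − 10 = 1 completes the 11 across.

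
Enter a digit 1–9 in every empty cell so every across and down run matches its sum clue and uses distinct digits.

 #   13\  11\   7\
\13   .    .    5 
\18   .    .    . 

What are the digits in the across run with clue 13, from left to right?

6 2 5

R2C3 = 7 − 5 = 2 completes the 7 down.
Nothing is forced directly, so branch on R1C1, whose candidates are 6 or 7. If R1C1 = 7: then R1C2 would have to be in {1} for the 13 across but in {2,3,4,5,6,7,8,9} for the 11 down — contradiction. So R1C1 = 6.
R1C2 = 13 − 11 = 2 completes the 13 across.
R2C1 = 13 − 6 = 7 completes the 13 down.
R2C2 = 18 − 9 = 9 completes the 18 across.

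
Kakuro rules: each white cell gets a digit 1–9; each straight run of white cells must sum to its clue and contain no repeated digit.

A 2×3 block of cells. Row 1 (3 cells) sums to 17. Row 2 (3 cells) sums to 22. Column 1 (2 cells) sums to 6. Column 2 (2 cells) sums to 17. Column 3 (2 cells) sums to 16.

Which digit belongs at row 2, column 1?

5

17 in 2 cells must be {8,9}; 16 in 2 cells must be {7,9}.
The 22 across and the 6 down share only 5, so (2,1) = 5.
Given what's placed, (2,3) must be 9 to fit the 22 across and 16 down.
(1,1) = 6 − 5 = 1 completes the 6 down.
(1,2) = 9: the only remaining digit allowed by both the 17 across and the 17 down.
(1,3) = 17 − 10 = 7 completes the 17 across.
(2,2) = 22 − 14 = 8 completes the 22 across.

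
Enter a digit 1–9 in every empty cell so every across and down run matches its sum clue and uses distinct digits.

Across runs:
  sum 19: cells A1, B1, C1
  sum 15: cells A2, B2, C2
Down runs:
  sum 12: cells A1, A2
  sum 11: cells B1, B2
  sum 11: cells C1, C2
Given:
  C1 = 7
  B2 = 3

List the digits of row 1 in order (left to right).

B1 = 11 − 3 = 8 completes the 11 down.
C2 = 11 − 7 = 4 completes the 11 down.
A1 = 19 − 15 = 4 completes the 19 across.
A2 = 15 − 7 = 8 completes the 15 across.

4, 8, 7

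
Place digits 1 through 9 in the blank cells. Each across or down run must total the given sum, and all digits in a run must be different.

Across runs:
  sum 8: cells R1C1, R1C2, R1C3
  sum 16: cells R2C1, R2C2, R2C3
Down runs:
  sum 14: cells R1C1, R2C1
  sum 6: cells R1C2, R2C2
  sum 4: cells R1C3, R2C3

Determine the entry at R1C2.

2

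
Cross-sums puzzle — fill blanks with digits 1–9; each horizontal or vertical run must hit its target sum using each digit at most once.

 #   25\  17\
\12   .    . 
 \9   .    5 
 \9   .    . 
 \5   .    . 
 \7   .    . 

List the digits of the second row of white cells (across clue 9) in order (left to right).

4, 5

R1C2 = 3: the only remaining digit allowed by both the 12 across and the 17 down.
R2C1 = 9 − 5 = 4 completes the 9 across.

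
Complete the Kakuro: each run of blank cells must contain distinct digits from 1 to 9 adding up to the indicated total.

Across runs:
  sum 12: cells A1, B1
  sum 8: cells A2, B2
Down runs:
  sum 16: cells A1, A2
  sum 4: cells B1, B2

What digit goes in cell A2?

16 in 2 cells must be {7,9}; 4 in 2 cells must be {1,3}.
The 12 across and the 4 down share only 3, so B1 = 3.
The 8 across and the 16 down share only 7, so A2 = 7.
B2 = 8 − 7 = 1 completes the 8 across.
A1 = 12 − 3 = 9 completes the 12 across.

7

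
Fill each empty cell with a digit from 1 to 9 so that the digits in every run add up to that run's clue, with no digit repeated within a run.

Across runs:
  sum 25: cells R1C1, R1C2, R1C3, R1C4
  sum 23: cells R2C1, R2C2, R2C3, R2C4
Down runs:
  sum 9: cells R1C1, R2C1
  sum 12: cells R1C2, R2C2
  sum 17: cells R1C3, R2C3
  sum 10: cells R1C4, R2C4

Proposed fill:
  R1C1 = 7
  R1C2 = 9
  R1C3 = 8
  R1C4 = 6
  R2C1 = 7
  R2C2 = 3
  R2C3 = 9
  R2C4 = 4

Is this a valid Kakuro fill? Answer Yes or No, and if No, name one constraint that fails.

No — the across run R1C1–R1C4 sums to 30, not 25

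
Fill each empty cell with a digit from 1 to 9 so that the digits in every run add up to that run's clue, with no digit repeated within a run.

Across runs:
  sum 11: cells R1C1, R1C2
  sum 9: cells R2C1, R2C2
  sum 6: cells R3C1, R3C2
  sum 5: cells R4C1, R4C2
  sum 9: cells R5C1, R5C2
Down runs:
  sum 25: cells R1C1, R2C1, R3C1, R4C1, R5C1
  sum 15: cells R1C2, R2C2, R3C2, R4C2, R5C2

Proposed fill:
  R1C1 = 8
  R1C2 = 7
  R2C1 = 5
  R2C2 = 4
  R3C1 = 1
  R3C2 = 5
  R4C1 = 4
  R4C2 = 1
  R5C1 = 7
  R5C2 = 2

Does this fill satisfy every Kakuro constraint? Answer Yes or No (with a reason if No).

No — the across run R1C1–R1C2 sums to 15, not 11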